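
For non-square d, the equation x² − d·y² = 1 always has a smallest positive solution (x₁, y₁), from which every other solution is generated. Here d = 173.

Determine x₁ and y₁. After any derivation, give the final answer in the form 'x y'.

2499849 190060

√173 → a₀=13, period (6,1,1,6,26); ℓ=5 odd so k=9
k=0  a_k=13  p_k/q_k = 13/1
…
k=3  a_k=1  p_k/q_k = 171/13
…
k=8  a_k=1  p_k/q_k = 382343/29069
k=9  a_k=6  p_k/q_k = 2499849/190060
fundamental: x₁=2499849, y₁=190060  (since 6249245022801 − 173·36122803600 = 1)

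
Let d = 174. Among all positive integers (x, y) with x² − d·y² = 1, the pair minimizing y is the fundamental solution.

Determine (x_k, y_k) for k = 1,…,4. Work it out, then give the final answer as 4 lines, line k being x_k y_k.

√174 → a₀=13, period (5,4,5,26); ℓ=4 even so k=3
step 0: (13, 1)  from 13·(1,0) + (0,1)
step 1: (66, 5)  from 5·(13,1) + (1,0)
step 2: (277, 21)  from 4·(66,5) + (13,1)
step 3: (1451, 110)  from 5·(277,21) + (66,5)
→ (1451, 110).  Check: 1451²=2105401, 174·110²=2105400, difference 1.
(1451+110√174)^2 = 4210801 + 319220√174
(1451+110√174)^3 = 12219743051 + 926376330√174
(1451+110√174)^4 = 35461690123201 + 2688343790440√174

1451 110
4210801 319220
12219743051 926376330
35461690123201 2688343790440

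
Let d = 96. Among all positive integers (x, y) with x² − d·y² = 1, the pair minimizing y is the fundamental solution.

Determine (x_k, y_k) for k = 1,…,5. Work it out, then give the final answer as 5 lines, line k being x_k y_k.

49 5
4801 490
470449 48015
46099201 4704980
4517251249 461040025

√96 = [9; 1,3,1,18, …], period ℓ=4 (even) → k=3
k=0  a_k=9  p_k/q_k = 9/1
k=1  a_k=1  p_k/q_k = 10/1
k=2  a_k=3  p_k/q_k = 39/4
k=3  a_k=1  p_k/q_k = 49/5
(x₁, y₁) = (49, 5);  49² − 96·5² = 1 ✓
(x_2, y_2) = (49·49 + 96·5·5, 49·5 + 5·49) = (4801, 490)
(x_3, y_3) = (49·4801 + 96·5·490, 49·490 + 5·4801) = (470449, 48015)
(x_4, y_4) = (49·470449 + 96·5·48015, 49·48015 + 5·470449) = (46099201, 4704980)
(x_5, y_5) = (49·46099201 + 96·5·4704980, 49·4704980 + 5·46099201) = (4517251249, 461040025)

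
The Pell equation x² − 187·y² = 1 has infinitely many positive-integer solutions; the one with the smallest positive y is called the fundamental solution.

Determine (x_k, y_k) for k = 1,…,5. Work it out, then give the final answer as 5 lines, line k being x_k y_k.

[13; 1,2,13,2,1,26] for √187; ℓ=6 ⇒ convergent index 5
step 0: (13, 1)  from 13·(1,0) + (0,1)
…
step 4: (1135, 83)  from 2·(547,40) + (41,3)
step 5: (1682, 123)  from 1·(1135,83) + (547,40)
(x₁, y₁) = (1682, 123);  1682² − 187·123² = 1 ✓
(1682+123√187)^2 = 5658247 + 413772√187
(1682+123√187)^3 = 19034341226 + 1391928885√187
(1682+123√187)^4 = 64031518226017 + 4682448355368√187
(1682+123√187)^5 = 215402008277979962 + 15751754875529067√187

1682 123
5658247 413772
19034341226 1391928885
64031518226017 4682448355368
215402008277979962 15751754875529067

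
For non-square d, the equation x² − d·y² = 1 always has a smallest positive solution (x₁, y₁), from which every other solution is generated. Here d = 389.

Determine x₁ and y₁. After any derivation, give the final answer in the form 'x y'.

3287049 166660

[19; 1,2,1,1,1,1,2,1,38] for √389; ℓ=9 ⇒ convergent index 17
step 0: (19, 1)  from 19·(1,0) + (0,1)
…
step 2: (59, 3)  from 2·(20,1) + (19,1)
…
step 5: (217, 11)  from 1·(138,7) + (79,4)
step 6: (355, 18)  from 1·(217,11) + (138,7)
…
step 9: (49643, 2517)  from 38·(1282,65) + (927,47)
…
step 11: (151493, 7681)  from 2·(50925,2582) + (49643,2517)
…
step 13: (353911, 17944)  from 1·(202418,10263) + (151493,7681)
step 14: (556329, 28207)  from 1·(353911,17944) + (202418,10263)
step 15: (910240, 46151)  from 1·(556329,28207) + (353911,17944)
step 16: (2376809, 120509)  from 2·(910240,46151) + (556329,28207)
step 17: (3287049, 166660)  from 1·(2376809,120509) + (910240,46151)
fundamental: x₁=3287049, y₁=166660  (since 10804691128401 − 389·27775555600 = 1)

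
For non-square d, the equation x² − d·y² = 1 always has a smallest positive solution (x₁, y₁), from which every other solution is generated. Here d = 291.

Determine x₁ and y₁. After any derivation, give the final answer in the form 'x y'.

√291 → a₀=17, period (17,34); ℓ=2 even so k=1
a_0=17:  p_0=17·1+0=17,  q_0=17·0+1=1
a_1=17:  p_1=17·17+1=290,  q_1=17·1+0=17
(x₁, y₁) = (290, 17);  290² − 291·17² = 1 ✓

290 17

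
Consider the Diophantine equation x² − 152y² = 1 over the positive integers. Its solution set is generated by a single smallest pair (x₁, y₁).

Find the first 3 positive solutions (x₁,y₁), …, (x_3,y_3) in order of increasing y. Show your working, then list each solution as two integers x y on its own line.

37 3
2737 222
202501 16425

[12; 3,24] for √152; ℓ=2 ⇒ convergent index 1
a_0=12:  p_0=12·1+0=12,  q_0=12·0+1=1
a_1=3:  p_1=3·12+1=37,  q_1=3·1+0=3
(x₁, y₁) = (37, 3);  37² − 152·3² = 1 ✓
k=2:  x_2 = 37·37+152·3·3 = 2737,  y_2 = 37·3+3·37 = 222
k=3:  x_3 = 37·2737+152·3·222 = 202501,  y_3 = 37·222+3·2737 = 16425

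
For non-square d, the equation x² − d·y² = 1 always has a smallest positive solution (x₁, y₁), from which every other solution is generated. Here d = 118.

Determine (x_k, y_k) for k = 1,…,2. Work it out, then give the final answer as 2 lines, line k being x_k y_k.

d=118: √d = [10; 1,6,3,2,10,2,3,6,1,20] (ℓ=10, even), read p_9/q_9
i=0: a=10 ⇒ p=10, q=1
i=1: a=1 ⇒ p=11, q=1
…
i=3: a=3 ⇒ p=239, q=22
…
i=8: a=6 ⇒ p=264802, q=24377
i=9: a=1 ⇒ p=306917, q=28254
fundamental: x₁=306917, y₁=28254  (since 94198044889 − 118·798288516 = 1)
(306917+28254√118)^2 = 188396089777 + 17343265836√118

306917 28254
188396089777 17343265836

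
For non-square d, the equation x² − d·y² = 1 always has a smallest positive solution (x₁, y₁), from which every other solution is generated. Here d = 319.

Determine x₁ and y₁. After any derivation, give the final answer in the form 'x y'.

12901780 722361

d=319: √d = [17; 1,6,5,1,4,…,6,1,34] (ℓ=14, even), read p_13/q_13
k=0  a_k=17  p_k/q_k = 17/1
k=1  a_k=1  p_k/q_k = 18/1
k=2  a_k=6  p_k/q_k = 125/7
k=3  a_k=5  p_k/q_k = 643/36
k=4  a_k=1  p_k/q_k = 768/43
k=5  a_k=4  p_k/q_k = 3715/208
k=6  a_k=3  p_k/q_k = 11913/667
k=7  a_k=1  p_k/q_k = 15628/875
k=8  a_k=3  p_k/q_k = 58797/3292
k=9  a_k=4  p_k/q_k = 250816/14043
k=10  a_k=1  p_k/q_k = 309613/17335
…
k=12  a_k=6  p_k/q_k = 11102899/621643
k=13  a_k=1  p_k/q_k = 12901780/722361
fundamental: x₁=12901780, y₁=722361  (since 166455927168400 − 319·521805414321 = 1)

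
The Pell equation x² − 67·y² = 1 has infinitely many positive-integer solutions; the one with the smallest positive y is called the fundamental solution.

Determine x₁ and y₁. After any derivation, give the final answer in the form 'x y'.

48842 5967

√67 = [8; 5,2,1,1,7,1,1,2,5,16, …], period ℓ=10 (even) → k=9
step 0: (8, 1)  from 8·(1,0) + (0,1)
…
step 4: (221, 27)  from 1·(131,16) + (90,11)
…
step 6: (1899, 232)  from 1·(1678,205) + (221,27)
…
step 8: (9053, 1106)  from 2·(3577,437) + (1899,232)
step 9: (48842, 5967)  from 5·(9053,1106) + (3577,437)
fundamental: x₁=48842, y₁=5967  (since 2385540964 − 67·35605089 = 1)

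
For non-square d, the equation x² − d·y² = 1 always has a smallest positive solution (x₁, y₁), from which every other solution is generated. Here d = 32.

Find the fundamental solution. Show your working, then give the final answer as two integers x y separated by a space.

√32 → a₀=5, period (1,1,1,10); ℓ=4 even so k=3
a_0=5:  p_0=5·1+0=5,  q_0=5·0+1=1
…
a_2=1:  p_2=1·6+5=11,  q_2=1·1+1=2
a_3=1:  p_3=1·11+6=17,  q_3=1·2+1=3
→ (17, 3).  Check: 17²=289, 32·3²=288, difference 1.

17 3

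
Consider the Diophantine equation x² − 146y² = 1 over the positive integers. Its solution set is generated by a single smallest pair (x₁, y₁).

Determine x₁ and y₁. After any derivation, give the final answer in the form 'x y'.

145 12

√146 → a₀=12, period (12,24); ℓ=2 even so k=1
a_0=12:  p_0=12·1+0=12,  q_0=12·0+1=1
a_1=12:  p_1=12·12+1=145,  q_1=12·1+0=12
fundamental: x₁=145, y₁=12  (since 21025 − 146·144 = 1)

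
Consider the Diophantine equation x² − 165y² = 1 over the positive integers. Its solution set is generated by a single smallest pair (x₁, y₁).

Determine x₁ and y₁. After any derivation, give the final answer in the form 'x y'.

1079 84

√165 = [12; 1,5,2,5,1,24, …], period ℓ=6 (even) → k=5
step 0: (12, 1)  from 12·(1,0) + (0,1)
…
step 2: (77, 6)  from 5·(13,1) + (12,1)
step 3: (167, 13)  from 2·(77,6) + (13,1)
step 4: (912, 71)  from 5·(167,13) + (77,6)
step 5: (1079, 84)  from 1·(912,71) + (167,13)
(x₁, y₁) = (1079, 84);  1079² − 165·84² = 1 ✓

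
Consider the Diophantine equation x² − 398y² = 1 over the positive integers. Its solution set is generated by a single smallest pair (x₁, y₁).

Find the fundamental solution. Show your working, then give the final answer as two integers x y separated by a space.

d=398: √d = [19; 1,18,1,38] (ℓ=4, even), read p_3/q_3
a_0=19:  p_0=19·1+0=19,  q_0=19·0+1=1
…
a_2=18:  p_2=18·20+19=379,  q_2=18·1+1=19
a_3=1:  p_3=1·379+20=399,  q_3=1·19+1=20
(x₁, y₁) = (399, 20);  399² − 398·20² = 1 ✓

399 20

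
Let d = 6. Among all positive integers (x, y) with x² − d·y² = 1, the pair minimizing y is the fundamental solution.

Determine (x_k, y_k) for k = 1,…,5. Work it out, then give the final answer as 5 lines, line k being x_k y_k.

5 2
49 20
485 198
4801 1960
47525 19402

[2; 2,4] for √6; ℓ=2 ⇒ convergent index 1
k=0  a_k=2  p_k/q_k = 2/1
k=1  a_k=2  p_k/q_k = 5/2
fundamental: x₁=5, y₁=2  (since 25 − 6·4 = 1)
(x_2, y_2) = (5·5 + 6·2·2, 5·2 + 2·5) = (49, 20)
(x_3, y_3) = (5·49 + 6·2·20, 5·20 + 2·49) = (485, 198)
(x_4, y_4) = (5·485 + 6·2·198, 5·198 + 2·485) = (4801, 1960)
(x_5, y_5) = (5·4801 + 6·2·1960, 5·1960 + 2·4801) = (47525, 19402)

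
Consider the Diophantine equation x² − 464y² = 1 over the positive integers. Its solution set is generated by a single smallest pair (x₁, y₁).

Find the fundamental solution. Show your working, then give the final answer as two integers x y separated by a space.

9801 455

√464 → a₀=21, period (1,1,5,1,1,1,5,1,1,42); ℓ=10 even so k=9
step 0: (21, 1)  from 21·(1,0) + (0,1)
…
step 2: (43, 2)  from 1·(22,1) + (21,1)
…
step 5: (517, 24)  from 1·(280,13) + (237,11)
…
step 7: (4502, 209)  from 5·(797,37) + (517,24)
step 8: (5299, 246)  from 1·(4502,209) + (797,37)
step 9: (9801, 455)  from 1·(5299,246) + (4502,209)
→ (9801, 455).  Check: 9801²=96059601, 464·455²=96059600, difference 1.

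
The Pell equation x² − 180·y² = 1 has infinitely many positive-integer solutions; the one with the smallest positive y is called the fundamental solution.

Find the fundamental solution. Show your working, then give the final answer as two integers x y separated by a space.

[13; 2,2,2,26] for √180; ℓ=4 ⇒ convergent index 3
step 0: (13, 1)  from 13·(1,0) + (0,1)
step 1: (27, 2)  from 2·(13,1) + (1,0)
step 2: (67, 5)  from 2·(27,2) + (13,1)
step 3: (161, 12)  from 2·(67,5) + (27,2)
→ (161, 12).  Check: 161²=25921, 180·12²=25920, difference 1.

161 12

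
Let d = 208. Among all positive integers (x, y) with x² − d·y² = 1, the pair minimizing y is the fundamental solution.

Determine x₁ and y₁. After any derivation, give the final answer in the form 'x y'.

√208 → a₀=14, period (2,2,1,2,2,28); ℓ=6 even so k=5
k=0  a_k=14  p_k/q_k = 14/1
k=1  a_k=2  p_k/q_k = 29/2
…
k=3  a_k=1  p_k/q_k = 101/7
k=4  a_k=2  p_k/q_k = 274/19
k=5  a_k=2  p_k/q_k = 649/45
fundamental: x₁=649, y₁=45  (since 421201 − 208·2025 = 1)

649 45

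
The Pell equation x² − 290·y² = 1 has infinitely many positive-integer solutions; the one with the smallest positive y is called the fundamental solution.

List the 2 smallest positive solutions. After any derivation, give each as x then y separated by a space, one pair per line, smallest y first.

579 34
670481 39372

[17; 34] for √290; ℓ=1 ⇒ convergent index 1
i=0: a=17 ⇒ p=17, q=1
i=1: a=34 ⇒ p=579, q=34
(x₁, y₁) = (579, 34);  579² − 290·34² = 1 ✓
k=2:  x_2 = 579·579+290·34·34 = 670481,  y_2 = 579·34+34·579 = 39372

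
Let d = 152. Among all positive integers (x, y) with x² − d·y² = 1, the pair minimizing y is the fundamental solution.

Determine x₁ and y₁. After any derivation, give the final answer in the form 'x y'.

√152 = [12; 3,24, …], period ℓ=2 (even) → k=1
step 0: (12, 1)  from 12·(1,0) + (0,1)
step 1: (37, 3)  from 3·(12,1) + (1,0)
→ (37, 3).  Check: 37²=1369, 152·3²=1368, difference 1.

37 3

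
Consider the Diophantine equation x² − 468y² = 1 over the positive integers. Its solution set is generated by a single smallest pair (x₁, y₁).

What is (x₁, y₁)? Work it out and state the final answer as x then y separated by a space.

√468 = [21; 1,1,1,2,1,1,1,42, …], period ℓ=8 (even) → k=7
i=0: a=21 ⇒ p=21, q=1
…
i=2: a=1 ⇒ p=43, q=2
i=3: a=1 ⇒ p=65, q=3
i=4: a=2 ⇒ p=173, q=8
i=5: a=1 ⇒ p=238, q=11
i=6: a=1 ⇒ p=411, q=19
i=7: a=1 ⇒ p=649, q=30
fundamental: x₁=649, y₁=30  (since 421201 − 468·900 = 1)

649 30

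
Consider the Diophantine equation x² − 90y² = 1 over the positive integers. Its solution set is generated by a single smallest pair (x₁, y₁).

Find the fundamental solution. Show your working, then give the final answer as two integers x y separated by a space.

√90 → a₀=9, period (2,18); ℓ=2 even so k=1
step 0: (9, 1)  from 9·(1,0) + (0,1)
step 1: (19, 2)  from 2·(9,1) + (1,0)
→ (19, 2).  Check: 19²=361, 90·2²=360, difference 1.

19 2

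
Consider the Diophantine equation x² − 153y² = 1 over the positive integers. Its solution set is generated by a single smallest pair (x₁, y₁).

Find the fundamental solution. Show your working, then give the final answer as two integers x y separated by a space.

2177 176

√153 → a₀=12, period (2,1,2,2,2,1,2,24); ℓ=8 even so k=7
step 0: (12, 1)  from 12·(1,0) + (0,1)
step 1: (25, 2)  from 2·(12,1) + (1,0)
…
step 3: (99, 8)  from 2·(37,3) + (25,2)
step 4: (235, 19)  from 2·(99,8) + (37,3)
…
step 6: (804, 65)  from 1·(569,46) + (235,19)
step 7: (2177, 176)  from 2·(804,65) + (569,46)
fundamental: x₁=2177, y₁=176  (since 4739329 − 153·30976 = 1)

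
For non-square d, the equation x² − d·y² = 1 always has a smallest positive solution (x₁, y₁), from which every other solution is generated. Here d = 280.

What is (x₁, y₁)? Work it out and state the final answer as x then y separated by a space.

√280 = [16; 1,2,1,2,1,32, …], period ℓ=6 (even) → k=5
k=0  a_k=16  p_k/q_k = 16/1
k=1  a_k=1  p_k/q_k = 17/1
k=2  a_k=2  p_k/q_k = 50/3
…
k=4  a_k=2  p_k/q_k = 184/11
k=5  a_k=1  p_k/q_k = 251/15
fundamental: x₁=251, y₁=15  (since 63001 − 280·225 = 1)

251 15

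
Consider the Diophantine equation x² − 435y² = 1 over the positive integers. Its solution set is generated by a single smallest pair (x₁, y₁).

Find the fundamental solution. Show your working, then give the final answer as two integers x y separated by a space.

146 7

√435 → a₀=20, period (1,5,1,40); ℓ=4 even so k=3
step 0: (20, 1)  from 20·(1,0) + (0,1)
step 1: (21, 1)  from 1·(20,1) + (1,0)
step 2: (125, 6)  from 5·(21,1) + (20,1)
step 3: (146, 7)  from 1·(125,6) + (21,1)
fundamental: x₁=146, y₁=7  (since 21316 − 435·49 = 1)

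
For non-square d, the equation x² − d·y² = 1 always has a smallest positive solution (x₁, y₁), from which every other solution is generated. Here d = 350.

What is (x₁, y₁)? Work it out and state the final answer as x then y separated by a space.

449 24

√350 = [18; 1,2,2,2,1,36, …], period ℓ=6 (even) → k=5
step 0: (18, 1)  from 18·(1,0) + (0,1)
…
step 4: (318, 17)  from 2·(131,7) + (56,3)
step 5: (449, 24)  from 1·(318,17) + (131,7)
(x₁, y₁) = (449, 24);  449² − 350·24² = 1 ✓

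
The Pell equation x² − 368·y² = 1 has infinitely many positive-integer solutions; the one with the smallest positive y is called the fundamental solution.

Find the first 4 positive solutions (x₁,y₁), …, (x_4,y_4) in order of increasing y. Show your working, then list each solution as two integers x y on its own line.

d=368: √d = [19; 5,2,5,38] (ℓ=4, even), read p_3/q_3
step 0: (19, 1)  from 19·(1,0) + (0,1)
…
step 2: (211, 11)  from 2·(96,5) + (19,1)
step 3: (1151, 60)  from 5·(211,11) + (96,5)
→ (1151, 60).  Check: 1151²=1324801, 368·60²=1324800, difference 1.
k=2:  x_2 = 1151·1151+368·60·60 = 2649601,  y_2 = 1151·60+60·1151 = 138120
k=3:  x_3 = 1151·2649601+368·60·138120 = 6099380351,  y_3 = 1151·138120+60·2649601 = 317952180
k=4:  x_4 = 1151·6099380351+368·60·317952180 = 14040770918401,  y_4 = 1151·317952180+60·6099380351 = 731925780240

1151 60
2649601 138120
6099380351 317952180
14040770918401 731925780240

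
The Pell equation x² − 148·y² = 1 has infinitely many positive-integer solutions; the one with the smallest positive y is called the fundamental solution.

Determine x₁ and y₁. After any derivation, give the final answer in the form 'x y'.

73 6

√148 → a₀=12, period (6,24); ℓ=2 even so k=1
i=0: a=12 ⇒ p=12, q=1
i=1: a=6 ⇒ p=73, q=6
fundamental: x₁=73, y₁=6  (since 5329 − 148·36 = 1)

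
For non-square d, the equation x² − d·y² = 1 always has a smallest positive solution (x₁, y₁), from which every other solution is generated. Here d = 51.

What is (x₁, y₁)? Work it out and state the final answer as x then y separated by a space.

[7; 7,14] for √51; ℓ=2 ⇒ convergent index 1
a_0=7:  p_0=7·1+0=7,  q_0=7·0+1=1
a_1=7:  p_1=7·7+1=50,  q_1=7·1+0=7
→ (50, 7).  Check: 50²=2500, 51·7²=2499, difference 1.

50 7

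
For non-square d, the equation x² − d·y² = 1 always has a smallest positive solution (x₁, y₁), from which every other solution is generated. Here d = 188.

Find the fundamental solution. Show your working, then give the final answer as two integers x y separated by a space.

√188 = [13; 1,2,2,6,2,2,1,26, …], period ℓ=8 (even) → k=7
i=0: a=13 ⇒ p=13, q=1
…
i=3: a=2 ⇒ p=96, q=7
…
i=5: a=2 ⇒ p=1330, q=97
i=6: a=2 ⇒ p=3277, q=239
i=7: a=1 ⇒ p=4607, q=336
fundamental: x₁=4607, y₁=336  (since 21224449 − 188·112896 = 1)

4607 336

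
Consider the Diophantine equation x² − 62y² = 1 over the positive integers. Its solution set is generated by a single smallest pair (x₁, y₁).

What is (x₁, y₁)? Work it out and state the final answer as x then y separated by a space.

√62 → a₀=7, period (1,6,1,14); ℓ=4 even so k=3
k=0  a_k=7  p_k/q_k = 7/1
k=1  a_k=1  p_k/q_k = 8/1
k=2  a_k=6  p_k/q_k = 55/7
k=3  a_k=1  p_k/q_k = 63/8
→ (63, 8).  Check: 63²=3969, 62·8²=3968, difference 1.

63 8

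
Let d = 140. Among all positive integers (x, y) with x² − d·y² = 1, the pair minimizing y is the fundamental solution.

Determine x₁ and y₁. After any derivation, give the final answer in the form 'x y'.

d=140: √d = [11; 1,4,1,22] (ℓ=4, even), read p_3/q_3
k=0  a_k=11  p_k/q_k = 11/1
…
k=2  a_k=4  p_k/q_k = 59/5
k=3  a_k=1  p_k/q_k = 71/6
fundamental: x₁=71, y₁=6  (since 5041 − 140·36 = 1)

71 6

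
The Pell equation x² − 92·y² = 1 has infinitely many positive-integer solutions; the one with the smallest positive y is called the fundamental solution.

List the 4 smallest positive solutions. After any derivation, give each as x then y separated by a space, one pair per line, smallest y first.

1151 120
2649601 276240
6099380351 635904360
14040770918401 1463851560480

[9; 1,1,2,4,2,1,1,18] for √92; ℓ=8 ⇒ convergent index 7
i=0: a=9 ⇒ p=9, q=1
i=1: a=1 ⇒ p=10, q=1
…
i=4: a=4 ⇒ p=211, q=22
i=5: a=2 ⇒ p=470, q=49
i=6: a=1 ⇒ p=681, q=71
i=7: a=1 ⇒ p=1151, q=120
fundamental: x₁=1151, y₁=120  (since 1324801 − 92·14400 = 1)
(1151+120√92)^2 = 2649601 + 276240√92
(1151+120√92)^3 = 6099380351 + 635904360√92
(1151+120√92)^4 = 14040770918401 + 1463851560480√92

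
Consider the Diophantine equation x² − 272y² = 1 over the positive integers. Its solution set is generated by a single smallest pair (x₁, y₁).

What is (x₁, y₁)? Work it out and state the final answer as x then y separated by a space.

√272 → a₀=16, period (2,32); ℓ=2 even so k=1
i=0: a=16 ⇒ p=16, q=1
i=1: a=2 ⇒ p=33, q=2
fundamental: x₁=33, y₁=2  (since 1089 − 272·4 = 1)

33 2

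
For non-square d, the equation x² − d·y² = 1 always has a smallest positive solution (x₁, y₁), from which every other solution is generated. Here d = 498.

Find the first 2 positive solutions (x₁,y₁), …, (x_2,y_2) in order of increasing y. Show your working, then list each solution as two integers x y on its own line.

√498 = [22; 3,6,22,6,3,44, …], period ℓ=6 (even) → k=5
i=0: a=22 ⇒ p=22, q=1
i=1: a=3 ⇒ p=67, q=3
i=2: a=6 ⇒ p=424, q=19
i=3: a=22 ⇒ p=9395, q=421
i=4: a=6 ⇒ p=56794, q=2545
i=5: a=3 ⇒ p=179777, q=8056
→ (179777, 8056).  Check: 179777²=32319769729, 498·8056²=32319769728, difference 1.
(x_2, y_2) = (179777·179777 + 498·8056·8056, 179777·8056 + 8056·179777) = (64639539457, 2896567024)

179777 8056
64639539457 2896567024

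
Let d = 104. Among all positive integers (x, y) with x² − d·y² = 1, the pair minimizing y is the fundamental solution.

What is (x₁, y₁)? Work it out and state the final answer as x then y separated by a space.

[10; 5,20] for √104; ℓ=2 ⇒ convergent index 1
k=0  a_k=10  p_k/q_k = 10/1
k=1  a_k=5  p_k/q_k = 51/5
fundamental: x₁=51, y₁=5  (since 2601 − 104·25 = 1)

51 5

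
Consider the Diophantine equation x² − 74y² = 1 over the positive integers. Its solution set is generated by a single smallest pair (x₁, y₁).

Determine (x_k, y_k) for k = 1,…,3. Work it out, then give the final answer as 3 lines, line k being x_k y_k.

[8; 1,1,1,1,16] for √74; ℓ=5 ⇒ convergent index 9
i=0: a=8 ⇒ p=8, q=1
i=1: a=1 ⇒ p=9, q=1
…
i=3: a=1 ⇒ p=26, q=3
i=4: a=1 ⇒ p=43, q=5
i=5: a=16 ⇒ p=714, q=83
i=6: a=1 ⇒ p=757, q=88
i=7: a=1 ⇒ p=1471, q=171
i=8: a=1 ⇒ p=2228, q=259
i=9: a=1 ⇒ p=3699, q=430
→ (3699, 430).  Check: 3699²=13682601, 74·430²=13682600, difference 1.
k=2:  x_2 = 3699·3699+74·430·430 = 27365201,  y_2 = 3699·430+430·3699 = 3181140
k=3:  x_3 = 3699·27365201+74·430·3181140 = 202447753299,  y_3 = 3699·3181140+430·27365201 = 23534073290

3699 430
27365201 3181140
202447753299 23534073290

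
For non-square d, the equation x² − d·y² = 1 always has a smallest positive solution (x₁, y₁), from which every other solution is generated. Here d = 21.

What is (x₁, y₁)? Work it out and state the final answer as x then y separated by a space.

55 12

[4; 1,1,2,1,1,8] for √21; ℓ=6 ⇒ convergent index 5
a_0=4:  p_0=4·1+0=4,  q_0=4·0+1=1
…
a_4=1:  p_4=1·23+9=32,  q_4=1·5+2=7
a_5=1:  p_5=1·32+23=55,  q_5=1·7+5=12
→ (55, 12).  Check: 55²=3025, 21·12²=3024, difference 1.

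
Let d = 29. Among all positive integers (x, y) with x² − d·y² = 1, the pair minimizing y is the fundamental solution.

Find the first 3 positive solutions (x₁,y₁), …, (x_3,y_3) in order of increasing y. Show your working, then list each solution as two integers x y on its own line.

d=29: √d = [5; 2,1,1,2,10] (ℓ=5, odd), read p_9/q_9
a_0=5:  p_0=5·1+0=5,  q_0=5·0+1=1
…
a_3=1:  p_3=1·16+11=27,  q_3=1·3+2=5
…
a_6=2:  p_6=2·727+70=1524,  q_6=2·135+13=283
…
a_8=1:  p_8=1·2251+1524=3775,  q_8=1·418+283=701
a_9=2:  p_9=2·3775+2251=9801,  q_9=2·701+418=1820
fundamental: x₁=9801, y₁=1820  (since 96059601 − 29·3312400 = 1)
n=2: (9801,1820)∘(9801,1820) = (9801·9801+29·1820·1820, 9801·1820+1820·9801) = (192119201,35675640)
n=3: (192119201,35675640)∘(9801,1820) = (9801·192119201+29·1820·35675640, 9801·35675640+1820·192119201) = (3765920568201,699313893460)

9801 1820
192119201 35675640
3765920568201 699313893460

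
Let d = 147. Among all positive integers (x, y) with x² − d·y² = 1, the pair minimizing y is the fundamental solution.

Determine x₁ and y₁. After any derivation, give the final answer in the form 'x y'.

√147 = [12; 8,24, …], period ℓ=2 (even) → k=1
i=0: a=12 ⇒ p=12, q=1
i=1: a=8 ⇒ p=97, q=8
→ (97, 8).  Check: 97²=9409, 147·8²=9408, difference 1.

97 8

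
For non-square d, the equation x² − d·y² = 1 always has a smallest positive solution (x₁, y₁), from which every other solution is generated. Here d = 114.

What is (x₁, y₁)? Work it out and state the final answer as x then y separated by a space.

1025 96

√114 = [10; 1,2,10,2,1,20, …], period ℓ=6 (even) → k=5
k=0  a_k=10  p_k/q_k = 10/1
…
k=4  a_k=2  p_k/q_k = 694/65
k=5  a_k=1  p_k/q_k = 1025/96
→ (1025, 96).  Check: 1025²=1050625, 114·96²=1050624, difference 1.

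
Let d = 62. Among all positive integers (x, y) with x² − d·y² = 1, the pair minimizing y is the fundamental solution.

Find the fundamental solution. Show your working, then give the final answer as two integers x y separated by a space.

63 8

d=62: √d = [7; 1,6,1,14] (ℓ=4, even), read p_3/q_3
k=0  a_k=7  p_k/q_k = 7/1
k=1  a_k=1  p_k/q_k = 8/1
k=2  a_k=6  p_k/q_k = 55/7
k=3  a_k=1  p_k/q_k = 63/8
(x₁, y₁) = (63, 8);  63² − 62·8² = 1 ✓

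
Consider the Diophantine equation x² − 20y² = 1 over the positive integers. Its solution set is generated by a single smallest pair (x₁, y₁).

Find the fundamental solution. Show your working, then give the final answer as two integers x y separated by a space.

9 2

[4; 2,8] for √20; ℓ=2 ⇒ convergent index 1
i=0: a=4 ⇒ p=4, q=1
i=1: a=2 ⇒ p=9, q=2
(x₁, y₁) = (9, 2);  9² − 20·2² = 1 ✓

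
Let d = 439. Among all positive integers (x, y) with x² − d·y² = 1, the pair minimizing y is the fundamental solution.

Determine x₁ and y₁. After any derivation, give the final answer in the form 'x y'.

440 21

d=439: √d = [20; 1,19,1,40] (ℓ=4, even), read p_3/q_3
k=0  a_k=20  p_k/q_k = 20/1
k=1  a_k=1  p_k/q_k = 21/1
k=2  a_k=19  p_k/q_k = 419/20
k=3  a_k=1  p_k/q_k = 440/21
→ (440, 21).  Check: 440²=193600, 439·21²=193599, difference 1.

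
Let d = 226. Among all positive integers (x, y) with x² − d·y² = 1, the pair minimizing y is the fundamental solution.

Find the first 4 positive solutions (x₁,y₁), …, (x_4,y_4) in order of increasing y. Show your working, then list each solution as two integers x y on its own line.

[15; 30] for √226; ℓ=1 ⇒ convergent index 1
step 0: (15, 1)  from 15·(1,0) + (0,1)
step 1: (451, 30)  from 30·(15,1) + (1,0)
fundamental: x₁=451, y₁=30  (since 203401 − 226·900 = 1)
(x_2, y_2) = (451·451 + 226·30·30, 451·30 + 30·451) = (406801, 27060)
(x_3, y_3) = (451·406801 + 226·30·27060, 451·27060 + 30·406801) = (366934051, 24408090)
(x_4, y_4) = (451·366934051 + 226·30·24408090, 451·24408090 + 30·366934051) = (330974107201, 22016070120)

451 30
406801 27060
366934051 24408090
330974107201 22016070120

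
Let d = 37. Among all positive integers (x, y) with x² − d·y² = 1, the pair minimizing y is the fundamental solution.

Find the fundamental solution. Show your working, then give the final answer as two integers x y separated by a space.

73 12

√37 → a₀=6, period (12); ℓ=1 odd so k=1
step 0: (6, 1)  from 6·(1,0) + (0,1)
step 1: (73, 12)  from 12·(6,1) + (1,0)
(x₁, y₁) = (73, 12);  73² − 37·12² = 1 ✓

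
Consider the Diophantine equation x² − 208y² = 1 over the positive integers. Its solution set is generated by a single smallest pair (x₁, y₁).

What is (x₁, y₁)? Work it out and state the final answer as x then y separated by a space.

d=208: √d = [14; 2,2,1,2,2,28] (ℓ=6, even), read p_5/q_5
i=0: a=14 ⇒ p=14, q=1
i=1: a=2 ⇒ p=29, q=2
i=2: a=2 ⇒ p=72, q=5
i=3: a=1 ⇒ p=101, q=7
i=4: a=2 ⇒ p=274, q=19
i=5: a=2 ⇒ p=649, q=45
fundamental: x₁=649, y₁=45  (since 421201 − 208·2025 = 1)

649 45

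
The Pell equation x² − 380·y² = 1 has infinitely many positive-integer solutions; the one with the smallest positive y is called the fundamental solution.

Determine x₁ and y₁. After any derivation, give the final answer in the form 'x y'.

39 2

[19; 2,38] for √380; ℓ=2 ⇒ convergent index 1
i=0: a=19 ⇒ p=19, q=1
i=1: a=2 ⇒ p=39, q=2
(x₁, y₁) = (39, 2);  39² − 380·2² = 1 ✓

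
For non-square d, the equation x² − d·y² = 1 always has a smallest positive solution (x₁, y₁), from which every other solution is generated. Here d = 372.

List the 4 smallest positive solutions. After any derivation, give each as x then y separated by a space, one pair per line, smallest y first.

12151 630
295293601 15310260
7176225079351 372069937890
174396621583094401 9042043615292520

[19; 3,2,12,2,3,38] for √372; ℓ=6 ⇒ convergent index 5
a_0=19:  p_0=19·1+0=19,  q_0=19·0+1=1
…
a_2=2:  p_2=2·58+19=135,  q_2=2·3+1=7
a_3=12:  p_3=12·135+58=1678,  q_3=12·7+3=87
a_4=2:  p_4=2·1678+135=3491,  q_4=2·87+7=181
a_5=3:  p_5=3·3491+1678=12151,  q_5=3·181+87=630
fundamental: x₁=12151, y₁=630  (since 147646801 − 372·396900 = 1)
(12151+630√372)^2 = 295293601 + 15310260√372
(12151+630√372)^3 = 7176225079351 + 372069937890√372
(12151+630√372)^4 = 174396621583094401 + 9042043615292520√372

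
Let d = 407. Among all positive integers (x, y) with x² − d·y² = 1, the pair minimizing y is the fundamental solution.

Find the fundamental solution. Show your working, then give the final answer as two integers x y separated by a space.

2663 132

√407 = [20; 5,1,2,1,5,40, …], period ℓ=6 (even) → k=5
a_0=20:  p_0=20·1+0=20,  q_0=20·0+1=1
a_1=5:  p_1=5·20+1=101,  q_1=5·1+0=5
a_2=1:  p_2=1·101+20=121,  q_2=1·5+1=6
a_3=2:  p_3=2·121+101=343,  q_3=2·6+5=17
a_4=1:  p_4=1·343+121=464,  q_4=1·17+6=23
a_5=5:  p_5=5·464+343=2663,  q_5=5·23+17=132
fundamental: x₁=2663, y₁=132  (since 7091569 − 407·17424 = 1)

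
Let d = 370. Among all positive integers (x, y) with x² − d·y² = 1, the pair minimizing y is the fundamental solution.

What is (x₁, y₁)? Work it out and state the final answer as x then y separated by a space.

[19; 4,4,38] for √370; ℓ=3 ⇒ convergent index 5
k=0  a_k=19  p_k/q_k = 19/1
…
k=4  a_k=4  p_k/q_k = 50339/2617
k=5  a_k=4  p_k/q_k = 213859/11118
fundamental: x₁=213859, y₁=11118  (since 45735671881 − 370·123609924 = 1)

213859 11118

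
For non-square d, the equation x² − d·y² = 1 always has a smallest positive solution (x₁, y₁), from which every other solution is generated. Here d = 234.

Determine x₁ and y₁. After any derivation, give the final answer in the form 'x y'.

5201 340

√234 = [15; 3,2,1,2,1,2,3,30, …], period ℓ=8 (even) → k=7
step 0: (15, 1)  from 15·(1,0) + (0,1)
step 1: (46, 3)  from 3·(15,1) + (1,0)
step 2: (107, 7)  from 2·(46,3) + (15,1)
…
step 5: (566, 37)  from 1·(413,27) + (153,10)
step 6: (1545, 101)  from 2·(566,37) + (413,27)
step 7: (5201, 340)  from 3·(1545,101) + (566,37)
(x₁, y₁) = (5201, 340);  5201² − 234·340² = 1 ✓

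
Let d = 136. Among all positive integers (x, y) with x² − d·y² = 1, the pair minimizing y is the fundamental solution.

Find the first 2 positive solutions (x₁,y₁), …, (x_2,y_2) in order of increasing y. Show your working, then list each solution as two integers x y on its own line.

√136 = [11; 1,1,1,22, …], period ℓ=4 (even) → k=3
k=0  a_k=11  p_k/q_k = 11/1
k=1  a_k=1  p_k/q_k = 12/1
k=2  a_k=1  p_k/q_k = 23/2
k=3  a_k=1  p_k/q_k = 35/3
→ (35, 3).  Check: 35²=1225, 136·3²=1224, difference 1.
n=2: (35,3)∘(35,3) = (35·35+136·3·3, 35·3+3·35) = (2449,210)

35 3
2449 210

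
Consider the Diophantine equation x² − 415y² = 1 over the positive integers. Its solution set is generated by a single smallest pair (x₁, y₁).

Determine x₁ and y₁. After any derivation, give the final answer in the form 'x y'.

18412804 903849

d=415: √d = [20; 2,1,2,4,6,…,1,2,40] (ℓ=16, even), read p_15/q_15
a_0=20:  p_0=20·1+0=20,  q_0=20·0+1=1
…
a_2=1:  p_2=1·41+20=61,  q_2=1·2+1=3
a_3=2:  p_3=2·61+41=163,  q_3=2·3+2=8
…
a_8=3:  p_8=3·9595+5154=33939,  q_8=3·471+253=1666
…
a_10=1:  p_10=1·43534+33939=77473,  q_10=1·2137+1666=3803
…
a_14=1:  p_14=1·4730294+2110961=6841255,  q_14=1·232201+103623=335824
a_15=2:  p_15=2·6841255+4730294=18412804,  q_15=2·335824+232201=903849
(x₁, y₁) = (18412804, 903849);  18412804² − 415·903849² = 1 ✓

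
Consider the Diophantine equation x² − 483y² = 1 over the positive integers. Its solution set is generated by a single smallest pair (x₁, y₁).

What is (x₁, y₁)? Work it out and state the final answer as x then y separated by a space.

22 1

[21; 1,42] for √483; ℓ=2 ⇒ convergent index 1
i=0: a=21 ⇒ p=21, q=1
i=1: a=1 ⇒ p=22, q=1
→ (22, 1).  Check: 22²=484, 483·1²=483, difference 1.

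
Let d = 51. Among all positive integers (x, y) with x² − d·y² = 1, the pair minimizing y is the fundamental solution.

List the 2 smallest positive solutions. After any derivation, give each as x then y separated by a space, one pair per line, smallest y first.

√51 = [7; 7,14, …], period ℓ=2 (even) → k=1
a_0=7:  p_0=7·1+0=7,  q_0=7·0+1=1
a_1=7:  p_1=7·7+1=50,  q_1=7·1+0=7
→ (50, 7).  Check: 50²=2500, 51·7²=2499, difference 1.
k=2:  x_2 = 50·50+51·7·7 = 4999,  y_2 = 50·7+7·50 = 700

50 7
4999 700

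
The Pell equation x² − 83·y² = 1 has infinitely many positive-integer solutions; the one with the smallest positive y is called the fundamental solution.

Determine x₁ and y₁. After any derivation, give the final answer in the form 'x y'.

82 9

[9; 9,18] for √83; ℓ=2 ⇒ convergent index 1
i=0: a=9 ⇒ p=9, q=1
i=1: a=9 ⇒ p=82, q=9
fundamental: x₁=82, y₁=9  (since 6724 − 83·81 = 1)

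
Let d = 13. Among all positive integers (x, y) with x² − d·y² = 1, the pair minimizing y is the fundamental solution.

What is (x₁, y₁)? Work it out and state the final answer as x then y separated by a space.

√13 = [3; 1,1,1,1,6, …], period ℓ=5 (odd) → k=9
k=0  a_k=3  p_k/q_k = 3/1
…
k=3  a_k=1  p_k/q_k = 11/3
…
k=5  a_k=6  p_k/q_k = 119/33
…
k=7  a_k=1  p_k/q_k = 256/71
k=8  a_k=1  p_k/q_k = 393/109
k=9  a_k=1  p_k/q_k = 649/180
→ (649, 180).  Check: 649²=421201, 13·180²=421200, difference 1.

649 180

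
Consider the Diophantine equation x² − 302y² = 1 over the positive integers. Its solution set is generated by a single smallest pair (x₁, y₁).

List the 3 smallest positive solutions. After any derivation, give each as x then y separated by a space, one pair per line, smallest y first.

√302 = [17; 2,1,1,1,4,…,1,2,34, …], period ℓ=16 (even) → k=15
k=0  a_k=17  p_k/q_k = 17/1
k=1  a_k=2  p_k/q_k = 35/2
…
k=3  a_k=1  p_k/q_k = 87/5
…
k=6  a_k=2  p_k/q_k = 1425/82
k=7  a_k=1  p_k/q_k = 2068/119
…
k=10  a_k=2  p_k/q_k = 107675/6196
k=11  a_k=4  p_k/q_k = 467281/26889
…
k=14  a_k=1  p_k/q_k = 1617193/93059
k=15  a_k=2  p_k/q_k = 4276623/246092
(x₁, y₁) = (4276623, 246092);  4276623² − 302·246092² = 1 ✓
(x_2, y_2) = (4276623·4276623 + 302·246092·246092, 4276623·246092 + 246092·4276623) = (36579008568257, 2104885414632)
(x_3, y_3) = (4276623·36579008568257 + 302·246092·2104885414632, 4276623·2104885414632 + 246092·36579008568257) = (312869258720405635599, 18003602753159249380)

4276623 246092
36579008568257 2104885414632
312869258720405635599 18003602753159249380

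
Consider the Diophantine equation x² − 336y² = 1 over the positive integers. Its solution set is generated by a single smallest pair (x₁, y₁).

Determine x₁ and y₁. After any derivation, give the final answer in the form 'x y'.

55 3

√336 → a₀=18, period (3,36); ℓ=2 even so k=1
i=0: a=18 ⇒ p=18, q=1
i=1: a=3 ⇒ p=55, q=3
→ (55, 3).  Check: 55²=3025, 336·3²=3024, difference 1.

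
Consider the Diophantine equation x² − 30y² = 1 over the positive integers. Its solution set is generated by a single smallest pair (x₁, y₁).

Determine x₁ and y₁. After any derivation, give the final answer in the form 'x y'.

11 2

[5; 2,10] for √30; ℓ=2 ⇒ convergent index 1
i=0: a=5 ⇒ p=5, q=1
i=1: a=2 ⇒ p=11, q=2
fundamental: x₁=11, y₁=2  (since 121 − 30·4 = 1)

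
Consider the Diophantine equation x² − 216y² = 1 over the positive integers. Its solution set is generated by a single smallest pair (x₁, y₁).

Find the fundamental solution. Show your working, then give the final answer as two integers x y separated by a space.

√216 → a₀=14, period (1,2,3,2,1,28); ℓ=6 even so k=5
a_0=14:  p_0=14·1+0=14,  q_0=14·0+1=1
a_1=1:  p_1=1·14+1=15,  q_1=1·1+0=1
a_2=2:  p_2=2·15+14=44,  q_2=2·1+1=3
a_3=3:  p_3=3·44+15=147,  q_3=3·3+1=10
a_4=2:  p_4=2·147+44=338,  q_4=2·10+3=23
a_5=1:  p_5=1·338+147=485,  q_5=1·23+10=33
(x₁, y₁) = (485, 33);  485² − 216·33² = 1 ✓

485 33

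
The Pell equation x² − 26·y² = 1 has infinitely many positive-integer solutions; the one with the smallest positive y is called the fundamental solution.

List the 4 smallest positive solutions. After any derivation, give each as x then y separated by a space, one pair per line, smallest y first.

51 10
5201 1020
530451 104030
54100801 10610040

√26 → a₀=5, period (10); ℓ=1 odd so k=1
step 0: (5, 1)  from 5·(1,0) + (0,1)
step 1: (51, 10)  from 10·(5,1) + (1,0)
fundamental: x₁=51, y₁=10  (since 2601 − 26·100 = 1)
(51+10√26)^2 = 5201 + 1020√26
(51+10√26)^3 = 530451 + 104030√26
(51+10√26)^4 = 54100801 + 10610040√26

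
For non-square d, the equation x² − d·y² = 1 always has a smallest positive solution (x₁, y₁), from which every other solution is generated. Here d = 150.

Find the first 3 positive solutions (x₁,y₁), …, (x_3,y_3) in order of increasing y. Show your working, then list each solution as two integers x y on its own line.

√150 = [12; 4,24, …], period ℓ=2 (even) → k=1
i=0: a=12 ⇒ p=12, q=1
i=1: a=4 ⇒ p=49, q=4
(x₁, y₁) = (49, 4);  49² − 150·4² = 1 ✓
(49+4√150)^2 = 4801 + 392√150
(49+4√150)^3 = 470449 + 38412√150

49 4
4801 392
470449 38412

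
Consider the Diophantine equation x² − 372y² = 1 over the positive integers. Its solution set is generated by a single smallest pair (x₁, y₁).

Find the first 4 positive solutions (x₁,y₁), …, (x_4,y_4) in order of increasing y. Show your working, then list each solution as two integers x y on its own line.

√372 = [19; 3,2,12,2,3,38, …], period ℓ=6 (even) → k=5
i=0: a=19 ⇒ p=19, q=1
…
i=2: a=2 ⇒ p=135, q=7
i=3: a=12 ⇒ p=1678, q=87
i=4: a=2 ⇒ p=3491, q=181
i=5: a=3 ⇒ p=12151, q=630
fundamental: x₁=12151, y₁=630  (since 147646801 − 372·396900 = 1)
k=2:  x_2 = 12151·12151+372·630·630 = 295293601,  y_2 = 12151·630+630·12151 = 15310260
k=3:  x_3 = 12151·295293601+372·630·15310260 = 7176225079351,  y_3 = 12151·15310260+630·295293601 = 372069937890
k=4:  x_4 = 12151·7176225079351+372·630·372069937890 = 174396621583094401,  y_4 = 12151·372069937890+630·7176225079351 = 9042043615292520

12151 630
295293601 15310260
7176225079351 372069937890
174396621583094401 9042043615292520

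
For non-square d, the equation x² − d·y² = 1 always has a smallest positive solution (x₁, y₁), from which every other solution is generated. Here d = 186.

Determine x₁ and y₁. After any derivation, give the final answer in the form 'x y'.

7501 550

√186 = [13; 1,1,1,3,4,3,1,1,1,26, …], period ℓ=10 (even) → k=9
a_0=13:  p_0=13·1+0=13,  q_0=13·0+1=1
…
a_2=1:  p_2=1·14+13=27,  q_2=1·1+1=2
a_3=1:  p_3=1·27+14=41,  q_3=1·2+1=3
…
a_6=3:  p_6=3·641+150=2073,  q_6=3·47+11=152
…
a_8=1:  p_8=1·2714+2073=4787,  q_8=1·199+152=351
a_9=1:  p_9=1·4787+2714=7501,  q_9=1·351+199=550
(x₁, y₁) = (7501, 550);  7501² − 186·550² = 1 ✓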